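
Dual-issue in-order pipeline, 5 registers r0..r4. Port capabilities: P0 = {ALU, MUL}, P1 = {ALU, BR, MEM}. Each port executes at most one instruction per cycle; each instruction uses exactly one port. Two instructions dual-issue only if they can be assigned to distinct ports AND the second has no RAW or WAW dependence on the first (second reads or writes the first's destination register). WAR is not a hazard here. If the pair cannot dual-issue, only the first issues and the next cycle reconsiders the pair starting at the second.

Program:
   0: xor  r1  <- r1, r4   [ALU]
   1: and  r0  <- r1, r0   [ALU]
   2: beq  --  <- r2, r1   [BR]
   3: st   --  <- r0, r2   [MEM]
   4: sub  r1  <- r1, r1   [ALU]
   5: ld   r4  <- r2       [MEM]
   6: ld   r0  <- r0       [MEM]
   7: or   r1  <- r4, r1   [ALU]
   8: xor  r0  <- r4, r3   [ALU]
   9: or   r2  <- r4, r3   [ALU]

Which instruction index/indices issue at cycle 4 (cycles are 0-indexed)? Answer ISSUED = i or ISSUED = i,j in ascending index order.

c0: i0 xor  RAW r1
c1: i1,i2 and/beq  2-wide
c2: i3,i4 st/sub  2-wide
c3: i5 ld  no-port MEM/MEM
c4: i6,i7 ld/or  2-wide
c5: i8,i9 xor/or  2-wide

ISSUED = 6,7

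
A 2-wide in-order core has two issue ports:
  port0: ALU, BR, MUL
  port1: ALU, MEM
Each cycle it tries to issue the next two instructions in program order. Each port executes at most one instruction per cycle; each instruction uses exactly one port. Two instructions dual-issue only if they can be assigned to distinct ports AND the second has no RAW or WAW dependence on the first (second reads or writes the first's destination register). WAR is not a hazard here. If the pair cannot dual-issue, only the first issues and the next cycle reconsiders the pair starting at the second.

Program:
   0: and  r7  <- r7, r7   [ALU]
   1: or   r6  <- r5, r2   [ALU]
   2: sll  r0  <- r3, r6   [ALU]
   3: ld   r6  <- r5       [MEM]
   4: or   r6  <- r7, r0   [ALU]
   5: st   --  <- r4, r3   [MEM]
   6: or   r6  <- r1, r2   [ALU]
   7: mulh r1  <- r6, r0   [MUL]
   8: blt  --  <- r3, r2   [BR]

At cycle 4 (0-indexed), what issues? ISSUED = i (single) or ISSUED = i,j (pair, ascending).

ISSUED = 7

#0 head=0: and/or i0,i1 dual
#1 head=2: sll/ld i2,i3 dual
#2 head=4: or/st i4,i5 dual
#3 head=6: or i6 RAW r6
#4 head=7: mulh i7 no-port MUL/BR
#5 head=8: blt i8 tail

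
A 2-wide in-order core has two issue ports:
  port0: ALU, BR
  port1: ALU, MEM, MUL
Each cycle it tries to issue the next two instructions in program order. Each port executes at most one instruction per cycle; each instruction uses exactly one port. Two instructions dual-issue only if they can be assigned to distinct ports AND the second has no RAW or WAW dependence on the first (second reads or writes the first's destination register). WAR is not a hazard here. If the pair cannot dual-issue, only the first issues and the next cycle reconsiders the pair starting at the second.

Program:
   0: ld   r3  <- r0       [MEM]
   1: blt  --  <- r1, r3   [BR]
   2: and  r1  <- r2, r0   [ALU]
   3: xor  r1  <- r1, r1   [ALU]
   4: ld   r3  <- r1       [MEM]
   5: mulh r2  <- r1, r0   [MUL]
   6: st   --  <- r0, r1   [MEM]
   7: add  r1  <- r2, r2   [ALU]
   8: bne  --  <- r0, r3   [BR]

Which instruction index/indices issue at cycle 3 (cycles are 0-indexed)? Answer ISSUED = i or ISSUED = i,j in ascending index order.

  cy0 -> i0 (ld.MEM) RAW r3
  cy1 -> i1,i2 (blt.BR and.ALU) pair
  cy2 -> i3 (xor.ALU) RAW r1
  cy3 -> i4 (ld.MEM) no-port MEM/MUL
  cy4 -> i5 (mulh.MUL) no-port MUL/MEM
  cy5 -> i6,i7 (st.MEM add.ALU) pair
  cy6 -> i8 (bne.BR) tail

ISSUED = 4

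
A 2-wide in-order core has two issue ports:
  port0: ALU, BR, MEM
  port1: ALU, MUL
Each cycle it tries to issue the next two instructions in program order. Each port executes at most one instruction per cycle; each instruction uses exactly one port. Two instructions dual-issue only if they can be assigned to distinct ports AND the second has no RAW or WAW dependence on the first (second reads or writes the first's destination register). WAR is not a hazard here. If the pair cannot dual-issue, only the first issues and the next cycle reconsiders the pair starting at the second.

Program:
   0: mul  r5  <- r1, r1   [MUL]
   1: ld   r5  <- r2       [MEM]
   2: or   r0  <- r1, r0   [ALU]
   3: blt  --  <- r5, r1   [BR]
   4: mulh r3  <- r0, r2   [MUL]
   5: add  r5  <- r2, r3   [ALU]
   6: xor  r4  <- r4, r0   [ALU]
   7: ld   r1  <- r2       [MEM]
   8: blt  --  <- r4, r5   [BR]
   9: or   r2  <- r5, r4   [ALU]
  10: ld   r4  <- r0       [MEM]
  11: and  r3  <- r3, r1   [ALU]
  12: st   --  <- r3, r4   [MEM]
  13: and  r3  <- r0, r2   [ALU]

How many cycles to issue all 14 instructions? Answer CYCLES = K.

CYCLES = 8

  cy0 -> i0 (mul) WAW r5
  cy1 -> i1+i2 (ld;or) 2-wide
  cy2 -> i3+i4 (blt;mulh) 2-wide
  cy3 -> i5+i6 (add;xor) 2-wide
  cy4 -> i7 (ld) no-port MEM/BR
  cy5 -> i8+i9 (blt;or) 2-wide
  cy6 -> i10+i11 (ld;and) 2-wide
  cy7 -> i12+i13 (st;and) 2-wide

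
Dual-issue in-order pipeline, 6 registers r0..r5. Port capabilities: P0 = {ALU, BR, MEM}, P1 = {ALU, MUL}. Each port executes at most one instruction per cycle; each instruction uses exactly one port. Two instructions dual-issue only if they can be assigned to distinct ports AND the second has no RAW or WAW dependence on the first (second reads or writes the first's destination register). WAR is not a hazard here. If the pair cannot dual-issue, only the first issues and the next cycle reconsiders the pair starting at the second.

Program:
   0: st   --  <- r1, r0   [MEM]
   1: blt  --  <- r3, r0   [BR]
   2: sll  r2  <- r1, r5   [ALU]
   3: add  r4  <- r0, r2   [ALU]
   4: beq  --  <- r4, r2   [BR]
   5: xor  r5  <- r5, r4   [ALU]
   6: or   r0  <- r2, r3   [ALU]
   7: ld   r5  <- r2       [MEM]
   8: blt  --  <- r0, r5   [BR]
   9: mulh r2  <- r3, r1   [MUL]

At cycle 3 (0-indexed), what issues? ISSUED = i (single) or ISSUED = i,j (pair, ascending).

ISSUED = 4,5

  cy0 -> i0 (st.MEM) no-port MEM/BR
  cy1 -> i1+i2 (blt.BR+sll.ALU) pair
  cy2 -> i3 (add.ALU) RAW r4
  cy3 -> i4+i5 (beq.BR+xor.ALU) pair
  cy4 -> i6+i7 (or.ALU+ld.MEM) pair
  cy5 -> i8+i9 (blt.BR+mulh.MUL) pair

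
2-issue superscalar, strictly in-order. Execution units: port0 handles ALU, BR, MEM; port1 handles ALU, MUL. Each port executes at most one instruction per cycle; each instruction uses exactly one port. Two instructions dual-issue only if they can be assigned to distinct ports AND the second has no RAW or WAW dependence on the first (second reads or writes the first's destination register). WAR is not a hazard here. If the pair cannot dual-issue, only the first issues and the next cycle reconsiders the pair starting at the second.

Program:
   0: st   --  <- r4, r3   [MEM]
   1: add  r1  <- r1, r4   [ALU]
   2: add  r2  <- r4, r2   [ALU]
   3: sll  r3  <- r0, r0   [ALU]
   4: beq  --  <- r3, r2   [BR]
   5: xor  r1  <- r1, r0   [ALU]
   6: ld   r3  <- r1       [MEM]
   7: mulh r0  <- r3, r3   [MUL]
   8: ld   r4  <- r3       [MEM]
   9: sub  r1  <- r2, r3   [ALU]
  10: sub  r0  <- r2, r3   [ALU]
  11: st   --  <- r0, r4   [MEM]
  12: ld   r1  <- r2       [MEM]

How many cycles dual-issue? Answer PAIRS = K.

PAIRS = 5

t=0 i0&i1:st add ; pair
t=1 i2&i3:add sll ; pair
t=2 i4&i5:beq xor ; pair
t=3 i6:ld ; RAW r3
t=4 i7&i8:mulh ld ; pair
t=5 i9&i10:sub sub ; pair
t=6 i11:st ; no-port MEM/MEM
t=7 i12:ld ; tail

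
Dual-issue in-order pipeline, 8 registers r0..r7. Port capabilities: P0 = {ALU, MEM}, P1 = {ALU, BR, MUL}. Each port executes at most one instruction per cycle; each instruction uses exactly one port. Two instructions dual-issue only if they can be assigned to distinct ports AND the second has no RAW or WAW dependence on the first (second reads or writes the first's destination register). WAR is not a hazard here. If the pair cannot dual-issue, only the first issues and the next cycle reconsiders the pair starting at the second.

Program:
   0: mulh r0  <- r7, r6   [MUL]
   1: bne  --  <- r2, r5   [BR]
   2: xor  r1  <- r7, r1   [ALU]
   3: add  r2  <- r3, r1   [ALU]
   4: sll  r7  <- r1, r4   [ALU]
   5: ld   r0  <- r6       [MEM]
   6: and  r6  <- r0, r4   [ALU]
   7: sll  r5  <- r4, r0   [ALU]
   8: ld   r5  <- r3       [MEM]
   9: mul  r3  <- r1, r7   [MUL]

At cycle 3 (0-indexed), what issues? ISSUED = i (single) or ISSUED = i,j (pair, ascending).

c0: i0 mulh  no-port MUL/BR
c1: i1,i2 bne xor  2-wide
c2: i3,i4 add sll  2-wide
c3: i5 ld  RAW r0
c4: i6,i7 and sll  2-wide
c5: i8,i9 ld mul  2-wide

ISSUED = 5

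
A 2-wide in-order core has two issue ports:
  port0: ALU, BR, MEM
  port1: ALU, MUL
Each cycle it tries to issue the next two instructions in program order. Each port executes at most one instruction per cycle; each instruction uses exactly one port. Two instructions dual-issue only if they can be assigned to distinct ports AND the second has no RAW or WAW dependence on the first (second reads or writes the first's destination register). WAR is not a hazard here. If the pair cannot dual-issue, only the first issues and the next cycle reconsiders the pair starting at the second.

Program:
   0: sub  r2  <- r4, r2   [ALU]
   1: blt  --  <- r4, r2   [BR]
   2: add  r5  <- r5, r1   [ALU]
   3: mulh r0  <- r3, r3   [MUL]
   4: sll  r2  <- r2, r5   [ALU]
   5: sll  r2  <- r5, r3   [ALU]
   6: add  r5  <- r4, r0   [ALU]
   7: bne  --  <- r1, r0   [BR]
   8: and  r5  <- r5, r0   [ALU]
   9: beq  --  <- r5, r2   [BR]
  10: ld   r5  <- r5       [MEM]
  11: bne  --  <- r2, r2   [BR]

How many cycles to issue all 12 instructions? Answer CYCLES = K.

c0: i0 sub.ALU  RAW r2
c1: i1/i2 blt.BR+add.ALU  pair
c2: i3/i4 mulh.MUL+sll.ALU  pair
c3: i5/i6 sll.ALU+add.ALU  pair
c4: i7/i8 bne.BR+and.ALU  pair
c5: i9 beq.BR  no-port BR/MEM
c6: i10 ld.MEM  no-port MEM/BR
c7: i11 bne.BR  tail

CYCLES = 8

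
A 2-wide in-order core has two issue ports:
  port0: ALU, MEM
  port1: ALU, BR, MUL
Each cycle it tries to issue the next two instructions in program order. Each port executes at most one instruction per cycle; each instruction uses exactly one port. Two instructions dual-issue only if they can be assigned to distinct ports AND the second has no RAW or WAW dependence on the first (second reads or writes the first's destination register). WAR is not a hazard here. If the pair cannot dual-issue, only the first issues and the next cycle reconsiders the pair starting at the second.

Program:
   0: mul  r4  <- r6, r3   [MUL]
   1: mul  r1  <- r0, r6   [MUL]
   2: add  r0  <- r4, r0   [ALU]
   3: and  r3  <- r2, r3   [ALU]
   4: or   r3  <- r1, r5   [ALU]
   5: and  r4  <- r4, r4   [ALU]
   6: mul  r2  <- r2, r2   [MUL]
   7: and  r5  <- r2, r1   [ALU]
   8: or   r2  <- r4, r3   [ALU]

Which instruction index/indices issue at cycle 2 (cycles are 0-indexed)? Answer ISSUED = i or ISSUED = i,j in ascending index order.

ISSUED = 3

#0 head=0: mul i0 no-port MUL/MUL
#1 head=1: mul+add i1&i2 pair
#2 head=3: and i3 WAW r3
#3 head=4: or+and i4&i5 pair
#4 head=6: mul i6 RAW r2
#5 head=7: and+or i7&i8 pair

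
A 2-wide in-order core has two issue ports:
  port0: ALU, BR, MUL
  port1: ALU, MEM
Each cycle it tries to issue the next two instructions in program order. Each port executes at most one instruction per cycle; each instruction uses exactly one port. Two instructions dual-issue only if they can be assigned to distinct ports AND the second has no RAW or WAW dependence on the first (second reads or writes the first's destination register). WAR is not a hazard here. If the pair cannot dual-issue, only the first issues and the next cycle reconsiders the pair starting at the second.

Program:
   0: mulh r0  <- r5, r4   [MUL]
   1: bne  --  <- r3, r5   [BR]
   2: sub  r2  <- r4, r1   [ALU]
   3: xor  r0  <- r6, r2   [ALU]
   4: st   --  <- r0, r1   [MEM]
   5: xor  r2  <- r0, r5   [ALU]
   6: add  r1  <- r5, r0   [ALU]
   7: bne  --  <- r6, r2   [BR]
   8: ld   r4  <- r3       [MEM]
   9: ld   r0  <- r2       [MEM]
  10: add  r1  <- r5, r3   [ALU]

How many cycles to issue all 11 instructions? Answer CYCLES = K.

c0: i0 mulh  no-port MUL/BR
c1: i1+i2 bne;sub  pair
c2: i3 xor  RAW r0
c3: i4+i5 st;xor  pair
c4: i6+i7 add;bne  pair
c5: i8 ld  no-port MEM/MEM
c6: i9+i10 ld;add  pair

CYCLES = 7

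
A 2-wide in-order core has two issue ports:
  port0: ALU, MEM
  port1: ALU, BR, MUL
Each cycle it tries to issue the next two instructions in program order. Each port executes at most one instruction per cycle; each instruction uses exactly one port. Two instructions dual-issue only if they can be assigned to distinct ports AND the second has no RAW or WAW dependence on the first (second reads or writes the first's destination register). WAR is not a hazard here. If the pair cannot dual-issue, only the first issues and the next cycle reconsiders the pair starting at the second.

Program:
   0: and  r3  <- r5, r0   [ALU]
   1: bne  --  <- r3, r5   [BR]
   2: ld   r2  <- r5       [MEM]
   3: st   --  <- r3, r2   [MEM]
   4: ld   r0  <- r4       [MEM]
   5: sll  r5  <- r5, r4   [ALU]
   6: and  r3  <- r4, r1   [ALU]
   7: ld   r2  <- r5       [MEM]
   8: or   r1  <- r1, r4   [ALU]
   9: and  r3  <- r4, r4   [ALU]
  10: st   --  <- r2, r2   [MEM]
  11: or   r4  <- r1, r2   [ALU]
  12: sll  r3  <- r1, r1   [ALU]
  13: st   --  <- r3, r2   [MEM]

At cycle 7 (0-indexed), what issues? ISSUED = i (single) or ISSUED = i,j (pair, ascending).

  cy0 -> i0 (and.ALU) RAW r3
  cy1 -> i1+i2 (bne.BR ld.MEM) pair
  cy2 -> i3 (st.MEM) no-port MEM/MEM
  cy3 -> i4+i5 (ld.MEM sll.ALU) pair
  cy4 -> i6+i7 (and.ALU ld.MEM) pair
  cy5 -> i8+i9 (or.ALU and.ALU) pair
  cy6 -> i10+i11 (st.MEM or.ALU) pair
  cy7 -> i12 (sll.ALU) RAW r3
  cy8 -> i13 (st.MEM) tail

ISSUED = 12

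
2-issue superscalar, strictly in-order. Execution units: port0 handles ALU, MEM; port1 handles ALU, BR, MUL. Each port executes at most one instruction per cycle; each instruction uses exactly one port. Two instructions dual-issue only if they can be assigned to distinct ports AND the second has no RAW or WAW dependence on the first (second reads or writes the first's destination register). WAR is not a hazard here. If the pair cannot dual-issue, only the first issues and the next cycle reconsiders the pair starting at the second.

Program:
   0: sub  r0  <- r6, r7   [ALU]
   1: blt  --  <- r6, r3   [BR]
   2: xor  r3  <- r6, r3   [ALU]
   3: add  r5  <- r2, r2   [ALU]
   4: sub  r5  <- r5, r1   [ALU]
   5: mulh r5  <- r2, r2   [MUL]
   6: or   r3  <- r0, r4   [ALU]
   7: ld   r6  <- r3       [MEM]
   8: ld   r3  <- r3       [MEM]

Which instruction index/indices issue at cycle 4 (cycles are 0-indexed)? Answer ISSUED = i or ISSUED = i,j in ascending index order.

  cy0 -> i0+i1 (sub blt) 2-wide
  cy1 -> i2+i3 (xor add) 2-wide
  cy2 -> i4 (sub) WAW r5
  cy3 -> i5+i6 (mulh or) 2-wide
  cy4 -> i7 (ld) no-port MEM/MEM
  cy5 -> i8 (ld) tail

ISSUED = 7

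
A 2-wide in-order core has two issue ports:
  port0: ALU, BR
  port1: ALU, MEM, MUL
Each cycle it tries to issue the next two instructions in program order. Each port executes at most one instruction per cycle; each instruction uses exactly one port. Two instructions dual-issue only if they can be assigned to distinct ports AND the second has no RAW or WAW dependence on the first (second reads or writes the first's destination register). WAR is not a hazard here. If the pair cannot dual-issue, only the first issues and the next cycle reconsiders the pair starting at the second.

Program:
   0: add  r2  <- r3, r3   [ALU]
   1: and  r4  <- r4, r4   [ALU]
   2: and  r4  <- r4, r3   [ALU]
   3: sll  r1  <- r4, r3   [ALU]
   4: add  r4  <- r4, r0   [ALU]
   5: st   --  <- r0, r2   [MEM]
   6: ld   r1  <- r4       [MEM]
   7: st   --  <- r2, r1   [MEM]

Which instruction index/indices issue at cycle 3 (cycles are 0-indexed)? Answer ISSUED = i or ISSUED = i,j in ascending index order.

ISSUED = 5

#0 head=0: add.ALU;and.ALU i0+i1 dual
#1 head=2: and.ALU i2 RAW r4
#2 head=3: sll.ALU;add.ALU i3+i4 dual
#3 head=5: st.MEM i5 no-port MEM/MEM
#4 head=6: ld.MEM i6 no-port MEM/MEM
#5 head=7: st.MEM i7 tail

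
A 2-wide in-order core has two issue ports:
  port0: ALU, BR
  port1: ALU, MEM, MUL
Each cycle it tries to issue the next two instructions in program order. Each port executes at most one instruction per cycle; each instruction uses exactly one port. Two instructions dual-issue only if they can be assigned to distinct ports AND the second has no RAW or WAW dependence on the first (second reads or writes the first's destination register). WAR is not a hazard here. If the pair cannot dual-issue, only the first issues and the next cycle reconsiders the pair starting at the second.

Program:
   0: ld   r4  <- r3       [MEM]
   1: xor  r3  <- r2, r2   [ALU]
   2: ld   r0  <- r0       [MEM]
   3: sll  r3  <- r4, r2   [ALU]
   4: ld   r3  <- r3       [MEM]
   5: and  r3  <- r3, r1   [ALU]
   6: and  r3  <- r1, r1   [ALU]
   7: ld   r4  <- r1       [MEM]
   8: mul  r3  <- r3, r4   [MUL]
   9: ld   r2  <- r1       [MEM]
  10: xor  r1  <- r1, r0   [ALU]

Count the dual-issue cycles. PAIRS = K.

#0 head=0: ld+xor i0+i1 dual
#1 head=2: ld+sll i2+i3 dual
#2 head=4: ld i4 RAW+WAW r3
#3 head=5: and i5 WAW r3
#4 head=6: and+ld i6+i7 dual
#5 head=8: mul i8 no-port MUL/MEM
#6 head=9: ld+xor i9+i10 dual

PAIRS = 4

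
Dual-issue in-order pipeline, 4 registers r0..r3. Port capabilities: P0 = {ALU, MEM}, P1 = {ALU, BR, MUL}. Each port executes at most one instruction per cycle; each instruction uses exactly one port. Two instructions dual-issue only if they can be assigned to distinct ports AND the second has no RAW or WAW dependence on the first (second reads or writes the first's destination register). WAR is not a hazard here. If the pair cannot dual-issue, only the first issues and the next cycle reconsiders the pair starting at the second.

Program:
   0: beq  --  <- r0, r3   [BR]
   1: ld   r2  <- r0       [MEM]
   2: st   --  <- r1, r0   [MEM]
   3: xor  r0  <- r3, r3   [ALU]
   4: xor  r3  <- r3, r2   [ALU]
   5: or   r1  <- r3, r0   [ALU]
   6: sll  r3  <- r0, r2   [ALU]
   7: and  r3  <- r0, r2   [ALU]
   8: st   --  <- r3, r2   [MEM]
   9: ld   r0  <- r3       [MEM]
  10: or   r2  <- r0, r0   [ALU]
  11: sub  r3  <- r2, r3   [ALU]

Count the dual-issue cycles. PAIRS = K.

PAIRS = 3

#0 head=0: beq;ld i0,i1 pair
#1 head=2: st;xor i2,i3 pair
#2 head=4: xor i4 RAW r3
#3 head=5: or;sll i5,i6 pair
#4 head=7: and i7 RAW r3
#5 head=8: st i8 no-port MEM/MEM
#6 head=9: ld i9 RAW r0
#7 head=10: or i10 RAW r2
#8 head=11: sub i11 tail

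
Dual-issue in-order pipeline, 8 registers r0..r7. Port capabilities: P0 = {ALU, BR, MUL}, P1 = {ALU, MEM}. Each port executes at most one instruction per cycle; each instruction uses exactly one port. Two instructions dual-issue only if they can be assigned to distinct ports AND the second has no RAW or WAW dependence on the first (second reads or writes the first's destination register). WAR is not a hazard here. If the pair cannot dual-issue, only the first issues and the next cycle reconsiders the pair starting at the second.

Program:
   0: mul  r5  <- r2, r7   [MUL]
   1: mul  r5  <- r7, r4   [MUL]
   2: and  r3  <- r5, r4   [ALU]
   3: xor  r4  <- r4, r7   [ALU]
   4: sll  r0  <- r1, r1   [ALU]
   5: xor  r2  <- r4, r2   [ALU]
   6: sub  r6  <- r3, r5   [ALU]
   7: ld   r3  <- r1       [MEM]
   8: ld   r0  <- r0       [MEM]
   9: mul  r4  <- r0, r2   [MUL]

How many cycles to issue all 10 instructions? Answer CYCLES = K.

t=0 i0:mul ; no-port MUL/MUL
t=1 i1:mul ; RAW r5
t=2 i2&i3:and/xor ; pair
t=3 i4&i5:sll/xor ; pair
t=4 i6&i7:sub/ld ; pair
t=5 i8:ld ; RAW r0
t=6 i9:mul ; tail

CYCLES = 7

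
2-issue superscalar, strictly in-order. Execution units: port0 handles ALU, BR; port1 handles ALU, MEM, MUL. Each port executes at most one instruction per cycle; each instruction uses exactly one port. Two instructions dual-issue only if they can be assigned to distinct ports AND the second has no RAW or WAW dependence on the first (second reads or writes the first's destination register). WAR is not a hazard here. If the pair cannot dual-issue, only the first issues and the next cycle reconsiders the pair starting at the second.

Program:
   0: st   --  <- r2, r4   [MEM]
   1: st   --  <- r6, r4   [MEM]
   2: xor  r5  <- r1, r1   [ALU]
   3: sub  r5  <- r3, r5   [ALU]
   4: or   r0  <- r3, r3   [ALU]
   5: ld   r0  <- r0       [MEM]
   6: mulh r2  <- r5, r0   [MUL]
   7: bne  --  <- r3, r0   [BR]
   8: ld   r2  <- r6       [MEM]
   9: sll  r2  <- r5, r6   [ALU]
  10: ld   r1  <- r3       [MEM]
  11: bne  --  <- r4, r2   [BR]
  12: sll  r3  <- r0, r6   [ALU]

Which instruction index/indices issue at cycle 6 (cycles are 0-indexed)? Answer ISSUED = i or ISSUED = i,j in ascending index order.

ISSUED = 9,10

0. st @i0  | no-port MEM/MEM
1. st+xor @i1/i2  | 2-wide
2. sub+or @i3/i4  | 2-wide
3. ld @i5  | no-port MEM/MUL
4. mulh+bne @i6/i7  | 2-wide
5. ld @i8  | WAW r2
6. sll+ld @i9/i10  | 2-wide
7. bne+sll @i11/i12  | 2-wide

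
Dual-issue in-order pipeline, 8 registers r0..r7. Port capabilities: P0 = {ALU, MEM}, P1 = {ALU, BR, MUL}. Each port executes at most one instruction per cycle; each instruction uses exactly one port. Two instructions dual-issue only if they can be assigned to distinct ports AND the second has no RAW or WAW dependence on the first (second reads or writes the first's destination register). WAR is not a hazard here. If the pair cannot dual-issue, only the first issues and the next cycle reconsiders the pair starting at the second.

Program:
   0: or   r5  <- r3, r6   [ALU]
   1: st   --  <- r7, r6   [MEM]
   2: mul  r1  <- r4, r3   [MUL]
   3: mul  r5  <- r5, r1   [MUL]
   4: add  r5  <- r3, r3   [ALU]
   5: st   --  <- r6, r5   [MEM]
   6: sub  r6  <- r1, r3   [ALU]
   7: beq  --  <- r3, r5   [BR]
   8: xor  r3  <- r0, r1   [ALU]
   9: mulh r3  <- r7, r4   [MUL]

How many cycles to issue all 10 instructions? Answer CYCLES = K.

CYCLES = 7

#0 head=0: or+st i0,i1 pair
#1 head=2: mul i2 no-port MUL/MUL
#2 head=3: mul i3 WAW r5
#3 head=4: add i4 RAW r5
#4 head=5: st+sub i5,i6 pair
#5 head=7: beq+xor i7,i8 pair
#6 head=9: mulh i9 tail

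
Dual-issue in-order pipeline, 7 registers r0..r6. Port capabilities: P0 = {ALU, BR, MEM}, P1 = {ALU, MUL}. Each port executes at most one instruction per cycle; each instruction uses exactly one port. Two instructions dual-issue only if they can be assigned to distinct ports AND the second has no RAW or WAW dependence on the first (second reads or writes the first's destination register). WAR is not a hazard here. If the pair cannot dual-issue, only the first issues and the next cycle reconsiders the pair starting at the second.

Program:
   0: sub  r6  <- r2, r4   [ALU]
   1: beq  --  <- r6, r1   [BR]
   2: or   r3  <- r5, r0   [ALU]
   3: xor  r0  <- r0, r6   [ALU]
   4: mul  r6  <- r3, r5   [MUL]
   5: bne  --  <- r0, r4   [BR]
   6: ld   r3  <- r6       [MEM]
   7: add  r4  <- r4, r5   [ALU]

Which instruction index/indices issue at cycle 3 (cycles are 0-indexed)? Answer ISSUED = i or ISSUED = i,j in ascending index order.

  cy0 -> i0 (sub) RAW r6
  cy1 -> i1/i2 (beq or) pair
  cy2 -> i3/i4 (xor mul) pair
  cy3 -> i5 (bne) no-port BR/MEM
  cy4 -> i6/i7 (ld add) pair

ISSUED = 5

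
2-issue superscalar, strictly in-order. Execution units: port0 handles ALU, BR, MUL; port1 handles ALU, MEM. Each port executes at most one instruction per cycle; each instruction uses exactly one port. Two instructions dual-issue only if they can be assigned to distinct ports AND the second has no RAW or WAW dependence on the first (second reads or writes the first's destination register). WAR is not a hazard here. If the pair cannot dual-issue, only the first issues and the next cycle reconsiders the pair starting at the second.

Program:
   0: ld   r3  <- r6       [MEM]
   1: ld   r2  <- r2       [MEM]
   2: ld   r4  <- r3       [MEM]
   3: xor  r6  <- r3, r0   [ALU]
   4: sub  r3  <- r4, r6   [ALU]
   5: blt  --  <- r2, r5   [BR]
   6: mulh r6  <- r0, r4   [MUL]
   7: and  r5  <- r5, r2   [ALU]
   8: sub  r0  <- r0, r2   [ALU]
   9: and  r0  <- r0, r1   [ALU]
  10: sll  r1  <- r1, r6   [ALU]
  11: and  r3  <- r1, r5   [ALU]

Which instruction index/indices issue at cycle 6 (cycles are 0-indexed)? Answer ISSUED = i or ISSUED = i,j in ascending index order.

0. ld.MEM @i0  | no-port MEM/MEM
1. ld.MEM @i1  | no-port MEM/MEM
2. ld.MEM;xor.ALU @i2&i3  | 2-wide
3. sub.ALU;blt.BR @i4&i5  | 2-wide
4. mulh.MUL;and.ALU @i6&i7  | 2-wide
5. sub.ALU @i8  | RAW+WAW r0
6. and.ALU;sll.ALU @i9&i10  | 2-wide
7. and.ALU @i11  | tail

ISSUED = 9,10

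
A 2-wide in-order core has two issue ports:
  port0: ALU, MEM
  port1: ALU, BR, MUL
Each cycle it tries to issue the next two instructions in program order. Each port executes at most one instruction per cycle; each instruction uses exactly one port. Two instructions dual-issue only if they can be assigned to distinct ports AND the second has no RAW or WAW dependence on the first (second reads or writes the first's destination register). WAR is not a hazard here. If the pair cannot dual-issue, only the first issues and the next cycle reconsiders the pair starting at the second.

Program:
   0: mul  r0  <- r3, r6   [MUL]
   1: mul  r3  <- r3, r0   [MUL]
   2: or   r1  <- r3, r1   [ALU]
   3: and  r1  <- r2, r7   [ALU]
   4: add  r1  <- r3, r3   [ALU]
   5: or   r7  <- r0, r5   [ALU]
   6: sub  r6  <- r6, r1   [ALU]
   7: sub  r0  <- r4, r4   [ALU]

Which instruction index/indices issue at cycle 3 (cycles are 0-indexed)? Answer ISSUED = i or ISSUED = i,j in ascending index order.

t=0 i0:mul.MUL ; no-port MUL/MUL
t=1 i1:mul.MUL ; RAW r3
t=2 i2:or.ALU ; WAW r1
t=3 i3:and.ALU ; WAW r1
t=4 i4/i5:add.ALU or.ALU ; pair
t=5 i6/i7:sub.ALU sub.ALU ; pair

ISSUED = 3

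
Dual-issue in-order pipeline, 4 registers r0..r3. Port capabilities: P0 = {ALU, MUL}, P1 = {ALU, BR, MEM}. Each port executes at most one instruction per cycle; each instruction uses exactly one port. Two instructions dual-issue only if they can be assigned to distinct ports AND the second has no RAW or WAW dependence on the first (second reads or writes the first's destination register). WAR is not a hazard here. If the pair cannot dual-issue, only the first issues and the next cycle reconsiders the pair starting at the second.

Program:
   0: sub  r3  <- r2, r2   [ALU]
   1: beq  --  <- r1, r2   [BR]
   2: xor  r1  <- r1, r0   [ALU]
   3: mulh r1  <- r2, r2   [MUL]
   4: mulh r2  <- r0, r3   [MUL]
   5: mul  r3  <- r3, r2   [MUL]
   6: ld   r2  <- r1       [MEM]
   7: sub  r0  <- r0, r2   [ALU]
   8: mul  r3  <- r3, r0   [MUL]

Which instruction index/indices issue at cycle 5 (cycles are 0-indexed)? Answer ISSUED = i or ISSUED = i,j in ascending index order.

ISSUED = 7

0. sub/beq @i0,i1  | pair
1. xor @i2  | WAW r1
2. mulh @i3  | no-port MUL/MUL
3. mulh @i4  | no-port MUL/MUL
4. mul/ld @i5,i6  | pair
5. sub @i7  | RAW r0
6. mul @i8  | tail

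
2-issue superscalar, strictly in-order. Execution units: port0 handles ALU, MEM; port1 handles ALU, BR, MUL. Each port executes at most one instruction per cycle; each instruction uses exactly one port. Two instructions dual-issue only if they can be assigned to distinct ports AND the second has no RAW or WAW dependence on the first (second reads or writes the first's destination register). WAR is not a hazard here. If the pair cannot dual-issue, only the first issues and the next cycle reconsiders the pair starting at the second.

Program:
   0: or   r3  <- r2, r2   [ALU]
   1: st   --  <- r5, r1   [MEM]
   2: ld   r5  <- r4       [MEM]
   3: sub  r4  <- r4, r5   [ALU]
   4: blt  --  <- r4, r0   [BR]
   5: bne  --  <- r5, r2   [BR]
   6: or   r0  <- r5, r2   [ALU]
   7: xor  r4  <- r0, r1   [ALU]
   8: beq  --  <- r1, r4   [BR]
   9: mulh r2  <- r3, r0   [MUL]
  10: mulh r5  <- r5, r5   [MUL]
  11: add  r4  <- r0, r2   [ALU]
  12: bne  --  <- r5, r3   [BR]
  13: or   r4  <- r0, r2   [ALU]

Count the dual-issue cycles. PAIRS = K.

PAIRS = 4

  cy0 -> i0,i1 (or.ALU/st.MEM) pair
  cy1 -> i2 (ld.MEM) RAW r5
  cy2 -> i3 (sub.ALU) RAW r4
  cy3 -> i4 (blt.BR) no-port BR/BR
  cy4 -> i5,i6 (bne.BR/or.ALU) pair
  cy5 -> i7 (xor.ALU) RAW r4
  cy6 -> i8 (beq.BR) no-port BR/MUL
  cy7 -> i9 (mulh.MUL) no-port MUL/MUL
  cy8 -> i10,i11 (mulh.MUL/add.ALU) pair
  cy9 -> i12,i13 (bne.BR/or.ALU) pair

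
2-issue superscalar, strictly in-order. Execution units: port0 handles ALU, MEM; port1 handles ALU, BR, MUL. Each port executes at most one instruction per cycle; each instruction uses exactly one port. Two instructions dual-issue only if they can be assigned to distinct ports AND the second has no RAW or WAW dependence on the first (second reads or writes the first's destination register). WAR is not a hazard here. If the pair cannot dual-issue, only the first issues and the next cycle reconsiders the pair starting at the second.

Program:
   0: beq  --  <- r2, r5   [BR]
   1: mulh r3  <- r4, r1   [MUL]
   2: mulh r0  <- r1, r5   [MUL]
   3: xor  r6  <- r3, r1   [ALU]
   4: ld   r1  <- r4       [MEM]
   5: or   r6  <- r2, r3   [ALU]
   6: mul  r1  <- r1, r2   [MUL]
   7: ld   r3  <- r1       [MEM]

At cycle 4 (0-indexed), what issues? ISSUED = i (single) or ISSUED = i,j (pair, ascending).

ISSUED = 6

t=0 i0:beq ; no-port BR/MUL
t=1 i1:mulh ; no-port MUL/MUL
t=2 i2,i3:mulh+xor ; 2-wide
t=3 i4,i5:ld+or ; 2-wide
t=4 i6:mul ; RAW r1
t=5 i7:ld ; tail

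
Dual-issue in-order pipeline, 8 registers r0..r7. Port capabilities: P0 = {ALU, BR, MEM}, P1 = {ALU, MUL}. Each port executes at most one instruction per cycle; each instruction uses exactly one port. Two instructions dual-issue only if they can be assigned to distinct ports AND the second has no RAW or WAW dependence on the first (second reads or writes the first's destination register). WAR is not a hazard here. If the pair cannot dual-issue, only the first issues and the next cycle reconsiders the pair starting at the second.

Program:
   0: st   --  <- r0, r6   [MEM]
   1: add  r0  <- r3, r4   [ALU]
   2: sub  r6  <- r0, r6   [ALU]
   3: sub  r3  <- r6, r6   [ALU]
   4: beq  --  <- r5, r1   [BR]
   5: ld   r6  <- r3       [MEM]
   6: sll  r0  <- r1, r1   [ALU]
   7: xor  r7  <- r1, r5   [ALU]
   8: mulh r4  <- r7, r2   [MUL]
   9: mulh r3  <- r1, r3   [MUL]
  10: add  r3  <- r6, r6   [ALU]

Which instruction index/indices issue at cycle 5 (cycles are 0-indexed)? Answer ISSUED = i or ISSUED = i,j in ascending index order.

[0] i0&i1  st.MEM+add.ALU  -- dual
[1] i2  sub.ALU  -- RAW r6
[2] i3&i4  sub.ALU+beq.BR  -- dual
[3] i5&i6  ld.MEM+sll.ALU  -- dual
[4] i7  xor.ALU  -- RAW r7
[5] i8  mulh.MUL  -- no-port MUL/MUL
[6] i9  mulh.MUL  -- WAW r3
[7] i10  add.ALU  -- tail

ISSUED = 8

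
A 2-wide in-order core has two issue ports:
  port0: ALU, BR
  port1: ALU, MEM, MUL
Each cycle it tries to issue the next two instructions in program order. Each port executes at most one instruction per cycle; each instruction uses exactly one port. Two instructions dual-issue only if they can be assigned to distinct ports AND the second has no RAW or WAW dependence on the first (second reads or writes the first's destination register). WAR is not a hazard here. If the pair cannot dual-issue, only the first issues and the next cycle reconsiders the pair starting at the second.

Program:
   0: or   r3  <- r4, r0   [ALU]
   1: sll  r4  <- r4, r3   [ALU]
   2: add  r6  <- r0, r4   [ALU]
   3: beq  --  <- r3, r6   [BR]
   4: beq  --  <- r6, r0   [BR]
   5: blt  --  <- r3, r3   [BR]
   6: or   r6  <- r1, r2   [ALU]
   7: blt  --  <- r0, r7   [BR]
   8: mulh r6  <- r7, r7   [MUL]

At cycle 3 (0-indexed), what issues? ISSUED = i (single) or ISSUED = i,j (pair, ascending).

ISSUED = 3

0. or.ALU @i0  | RAW r3
1. sll.ALU @i1  | RAW r4
2. add.ALU @i2  | RAW r6
3. beq.BR @i3  | no-port BR/BR
4. beq.BR @i4  | no-port BR/BR
5. blt.BR;or.ALU @i5&i6  | dual
6. blt.BR;mulh.MUL @i7&i8  | dual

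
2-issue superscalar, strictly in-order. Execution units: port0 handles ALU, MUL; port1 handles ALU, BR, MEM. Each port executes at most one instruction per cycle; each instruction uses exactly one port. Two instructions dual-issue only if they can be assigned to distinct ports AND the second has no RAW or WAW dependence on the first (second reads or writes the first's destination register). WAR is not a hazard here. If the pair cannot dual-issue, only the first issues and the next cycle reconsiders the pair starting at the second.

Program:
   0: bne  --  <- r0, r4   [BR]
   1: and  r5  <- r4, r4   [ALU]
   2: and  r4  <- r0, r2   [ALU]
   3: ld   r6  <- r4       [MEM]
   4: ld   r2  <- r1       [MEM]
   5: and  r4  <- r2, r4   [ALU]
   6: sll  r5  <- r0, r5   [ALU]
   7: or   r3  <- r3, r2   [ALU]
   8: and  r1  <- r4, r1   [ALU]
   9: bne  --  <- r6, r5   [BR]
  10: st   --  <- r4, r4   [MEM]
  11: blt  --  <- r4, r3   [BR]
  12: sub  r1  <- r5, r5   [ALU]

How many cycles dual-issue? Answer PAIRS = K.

PAIRS = 4

c0: i0,i1 bne;and  pair
c1: i2 and  RAW r4
c2: i3 ld  no-port MEM/MEM
c3: i4 ld  RAW r2
c4: i5,i6 and;sll  pair
c5: i7,i8 or;and  pair
c6: i9 bne  no-port BR/MEM
c7: i10 st  no-port MEM/BR
c8: i11,i12 blt;sub  pair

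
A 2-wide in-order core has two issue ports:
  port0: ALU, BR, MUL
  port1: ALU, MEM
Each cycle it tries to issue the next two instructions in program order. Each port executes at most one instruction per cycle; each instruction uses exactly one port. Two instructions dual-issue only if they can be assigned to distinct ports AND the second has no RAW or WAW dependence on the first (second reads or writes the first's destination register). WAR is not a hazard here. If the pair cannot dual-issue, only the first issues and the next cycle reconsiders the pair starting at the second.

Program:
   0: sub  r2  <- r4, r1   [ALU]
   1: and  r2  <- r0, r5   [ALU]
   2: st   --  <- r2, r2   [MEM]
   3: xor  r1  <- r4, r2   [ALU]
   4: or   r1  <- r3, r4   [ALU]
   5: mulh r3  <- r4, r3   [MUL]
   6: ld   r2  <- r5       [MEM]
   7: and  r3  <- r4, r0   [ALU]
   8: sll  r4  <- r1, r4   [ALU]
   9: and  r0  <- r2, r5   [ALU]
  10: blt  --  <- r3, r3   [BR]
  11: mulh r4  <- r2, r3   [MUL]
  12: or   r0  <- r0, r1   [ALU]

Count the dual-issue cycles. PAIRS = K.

#0 head=0: sub i0 WAW r2
#1 head=1: and i1 RAW r2
#2 head=2: st+xor i2,i3 2-wide
#3 head=4: or+mulh i4,i5 2-wide
#4 head=6: ld+and i6,i7 2-wide
#5 head=8: sll+and i8,i9 2-wide
#6 head=10: blt i10 no-port BR/MUL
#7 head=11: mulh+or i11,i12 2-wide

PAIRS = 5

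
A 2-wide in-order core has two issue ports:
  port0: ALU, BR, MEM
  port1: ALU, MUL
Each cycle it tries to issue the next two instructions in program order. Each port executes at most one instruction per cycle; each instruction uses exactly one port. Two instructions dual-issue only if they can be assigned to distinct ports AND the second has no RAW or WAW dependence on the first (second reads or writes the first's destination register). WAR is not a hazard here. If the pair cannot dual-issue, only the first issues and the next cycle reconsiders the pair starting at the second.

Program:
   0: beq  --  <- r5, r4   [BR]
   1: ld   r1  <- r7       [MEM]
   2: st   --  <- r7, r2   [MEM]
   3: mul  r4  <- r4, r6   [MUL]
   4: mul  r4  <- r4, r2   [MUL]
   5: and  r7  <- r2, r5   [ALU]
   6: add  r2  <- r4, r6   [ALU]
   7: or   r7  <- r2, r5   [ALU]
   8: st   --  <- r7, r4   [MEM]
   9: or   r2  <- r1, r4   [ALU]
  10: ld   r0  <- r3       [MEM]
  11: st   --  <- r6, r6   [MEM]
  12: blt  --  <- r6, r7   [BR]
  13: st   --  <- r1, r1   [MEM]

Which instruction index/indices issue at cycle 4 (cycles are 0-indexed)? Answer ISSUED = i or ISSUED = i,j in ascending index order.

ISSUED = 6

c0: i0 beq  no-port BR/MEM
c1: i1 ld  no-port MEM/MEM
c2: i2&i3 st mul  2-wide
c3: i4&i5 mul and  2-wide
c4: i6 add  RAW r2
c5: i7 or  RAW r7
c6: i8&i9 st or  2-wide
c7: i10 ld  no-port MEM/MEM
c8: i11 st  no-port MEM/BR
c9: i12 blt  no-port BR/MEM
c10: i13 st  tail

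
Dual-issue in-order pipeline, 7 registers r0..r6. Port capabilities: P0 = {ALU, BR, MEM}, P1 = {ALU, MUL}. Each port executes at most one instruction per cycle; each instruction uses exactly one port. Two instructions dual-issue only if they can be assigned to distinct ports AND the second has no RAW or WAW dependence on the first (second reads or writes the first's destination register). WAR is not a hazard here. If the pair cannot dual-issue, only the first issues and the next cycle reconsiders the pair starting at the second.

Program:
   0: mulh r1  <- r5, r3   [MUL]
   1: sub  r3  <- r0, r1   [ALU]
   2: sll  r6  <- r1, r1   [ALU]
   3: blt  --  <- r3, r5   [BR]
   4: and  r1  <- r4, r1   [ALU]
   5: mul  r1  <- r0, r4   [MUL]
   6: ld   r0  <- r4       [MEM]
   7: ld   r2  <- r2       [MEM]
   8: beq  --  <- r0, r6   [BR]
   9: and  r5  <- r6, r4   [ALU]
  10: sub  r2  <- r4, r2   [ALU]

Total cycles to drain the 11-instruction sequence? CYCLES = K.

c0: i0 mulh  RAW r1
c1: i1&i2 sub;sll  pair
c2: i3&i4 blt;and  pair
c3: i5&i6 mul;ld  pair
c4: i7 ld  no-port MEM/BR
c5: i8&i9 beq;and  pair
c6: i10 sub  tail

CYCLES = 7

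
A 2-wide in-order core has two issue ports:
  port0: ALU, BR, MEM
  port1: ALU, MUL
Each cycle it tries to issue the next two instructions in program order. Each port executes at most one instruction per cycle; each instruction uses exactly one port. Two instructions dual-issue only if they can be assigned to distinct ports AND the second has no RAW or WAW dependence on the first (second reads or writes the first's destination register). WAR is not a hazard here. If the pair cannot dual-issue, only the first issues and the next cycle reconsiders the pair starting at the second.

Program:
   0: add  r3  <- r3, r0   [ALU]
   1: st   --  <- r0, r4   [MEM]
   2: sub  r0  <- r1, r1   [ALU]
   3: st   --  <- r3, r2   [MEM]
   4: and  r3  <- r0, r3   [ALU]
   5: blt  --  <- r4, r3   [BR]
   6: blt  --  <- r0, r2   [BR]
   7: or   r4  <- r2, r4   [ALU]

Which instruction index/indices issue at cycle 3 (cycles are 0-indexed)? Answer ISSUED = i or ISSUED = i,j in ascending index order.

0. add.ALU;st.MEM @i0/i1  | 2-wide
1. sub.ALU;st.MEM @i2/i3  | 2-wide
2. and.ALU @i4  | RAW r3
3. blt.BR @i5  | no-port BR/BR
4. blt.BR;or.ALU @i6/i7  | 2-wide

ISSUED = 5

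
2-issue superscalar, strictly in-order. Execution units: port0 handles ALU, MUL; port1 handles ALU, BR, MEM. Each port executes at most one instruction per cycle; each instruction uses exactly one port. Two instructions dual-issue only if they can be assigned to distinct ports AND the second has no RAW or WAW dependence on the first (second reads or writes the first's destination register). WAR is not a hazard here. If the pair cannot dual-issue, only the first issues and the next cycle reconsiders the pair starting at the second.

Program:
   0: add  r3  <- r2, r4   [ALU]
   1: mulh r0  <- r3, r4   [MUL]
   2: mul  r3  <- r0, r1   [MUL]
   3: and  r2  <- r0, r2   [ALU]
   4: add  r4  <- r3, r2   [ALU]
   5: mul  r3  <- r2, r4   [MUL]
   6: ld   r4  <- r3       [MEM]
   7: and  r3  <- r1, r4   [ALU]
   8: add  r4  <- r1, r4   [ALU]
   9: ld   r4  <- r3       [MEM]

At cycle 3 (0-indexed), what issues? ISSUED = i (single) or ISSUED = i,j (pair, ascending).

ISSUED = 4

c0: i0 add.ALU  RAW r3
c1: i1 mulh.MUL  no-port MUL/MUL
c2: i2/i3 mul.MUL/and.ALU  2-wide
c3: i4 add.ALU  RAW r4
c4: i5 mul.MUL  RAW r3
c5: i6 ld.MEM  RAW r4
c6: i7/i8 and.ALU/add.ALU  2-wide
c7: i9 ld.MEM  tail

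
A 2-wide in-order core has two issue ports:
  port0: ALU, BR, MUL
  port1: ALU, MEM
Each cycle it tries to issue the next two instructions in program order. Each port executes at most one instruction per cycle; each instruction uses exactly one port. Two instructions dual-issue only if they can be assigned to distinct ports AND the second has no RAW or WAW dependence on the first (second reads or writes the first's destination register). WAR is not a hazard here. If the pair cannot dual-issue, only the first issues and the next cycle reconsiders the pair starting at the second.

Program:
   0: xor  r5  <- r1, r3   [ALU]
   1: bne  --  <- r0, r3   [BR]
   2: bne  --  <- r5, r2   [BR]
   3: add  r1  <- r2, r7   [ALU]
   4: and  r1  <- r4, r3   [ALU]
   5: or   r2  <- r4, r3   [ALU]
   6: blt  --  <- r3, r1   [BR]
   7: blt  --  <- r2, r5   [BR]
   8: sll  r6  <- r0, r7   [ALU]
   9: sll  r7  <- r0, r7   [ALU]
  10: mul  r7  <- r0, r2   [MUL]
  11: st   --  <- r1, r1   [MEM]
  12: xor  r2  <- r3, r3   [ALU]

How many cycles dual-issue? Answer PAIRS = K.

t=0 i0+i1:xor;bne ; pair
t=1 i2+i3:bne;add ; pair
t=2 i4+i5:and;or ; pair
t=3 i6:blt ; no-port BR/BR
t=4 i7+i8:blt;sll ; pair
t=5 i9:sll ; WAW r7
t=6 i10+i11:mul;st ; pair
t=7 i12:xor ; tail

PAIRS = 5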